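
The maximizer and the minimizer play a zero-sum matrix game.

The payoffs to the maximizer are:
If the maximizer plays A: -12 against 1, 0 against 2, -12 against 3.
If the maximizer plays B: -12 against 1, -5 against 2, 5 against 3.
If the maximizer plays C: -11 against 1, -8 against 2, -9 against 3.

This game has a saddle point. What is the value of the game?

Row minima: -12, -12, -11 → the maximizer's maximin is -11.
Column maxima: -11, 0, 5 → the minimizer's minimax is -11.
They coincide at (C, 1), so the value is -11.

-11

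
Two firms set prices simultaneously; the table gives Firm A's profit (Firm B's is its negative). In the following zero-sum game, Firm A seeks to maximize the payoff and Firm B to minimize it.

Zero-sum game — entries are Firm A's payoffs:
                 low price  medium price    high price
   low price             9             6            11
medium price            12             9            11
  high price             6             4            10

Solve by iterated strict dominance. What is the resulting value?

9

Column high price is strictly dominated by medium price for Firm B (6<11, 9<11, 4<10); eliminate high price.
Column low price is strictly dominated by medium price for Firm B (6<9, 9<12, 4<6); eliminate low price.
Row high price is strictly dominated by row low price (6>4); eliminate high price.
Row low price is strictly dominated by row medium price (9>6); eliminate low price.
Only (medium price, medium price) remains, with payoff 9.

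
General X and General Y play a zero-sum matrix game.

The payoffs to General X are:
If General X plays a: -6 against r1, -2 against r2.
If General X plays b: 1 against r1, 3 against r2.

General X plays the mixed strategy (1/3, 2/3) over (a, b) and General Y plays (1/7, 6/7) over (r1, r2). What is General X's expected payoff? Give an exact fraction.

Against (1/7, 6/7), each row's expected payoff is a: -18/7; b: 19/7.
Taking the (1/3, 2/3)-weighted average: (1/3)·(-18/7) + (2/3)·(19/7) = 20/21.

20/21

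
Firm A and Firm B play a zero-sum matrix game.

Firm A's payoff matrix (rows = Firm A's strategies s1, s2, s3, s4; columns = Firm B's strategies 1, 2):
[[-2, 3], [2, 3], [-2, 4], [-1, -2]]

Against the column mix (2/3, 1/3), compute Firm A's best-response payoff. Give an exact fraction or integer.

s1: (-2)·(2/3) + (3)·(1/3) = -1/3.
s2: (2)·(2/3) + (3)·(1/3) = 7/3.
s3: (-2)·(2/3) + (4)·(1/3) = 0.
s4: (-1)·(2/3) + (-2)·(1/3) = -4/3.
The best pure response is s2 with expected payoff 7/3.

7/3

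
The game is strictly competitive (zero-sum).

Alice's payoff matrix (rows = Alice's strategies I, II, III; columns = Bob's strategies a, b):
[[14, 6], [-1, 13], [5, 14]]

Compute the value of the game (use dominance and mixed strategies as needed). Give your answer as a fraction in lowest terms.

166/17

Row II is strictly dominated by row III, so Alice never plays it.
The remaining 2×2 game on (I, III) × (a, b) has no saddle point. Let Alice play I with probability p; indifference gives 14p + 5(1−p) = 6p + 14(1−p), so p = 9/17.
Similarly Bob's optimal q on a is 8/17, and the value is 14·(8/17) + (6)·(9/17) = 166/17.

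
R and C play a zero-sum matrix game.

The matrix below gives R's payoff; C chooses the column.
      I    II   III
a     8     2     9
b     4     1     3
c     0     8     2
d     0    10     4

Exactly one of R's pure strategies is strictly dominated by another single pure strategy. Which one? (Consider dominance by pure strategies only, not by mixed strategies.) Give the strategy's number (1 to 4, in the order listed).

Compare b with a: 8 > 4, 2 > 1, 9 > 3.
So a strictly dominates b for R; b is strictly dominated.

2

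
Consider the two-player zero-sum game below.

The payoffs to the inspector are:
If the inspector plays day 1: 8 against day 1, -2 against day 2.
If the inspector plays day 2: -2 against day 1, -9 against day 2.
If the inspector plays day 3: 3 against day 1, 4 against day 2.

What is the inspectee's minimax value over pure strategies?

The worst case (largest entry) in each column is day 1: 8, day 2: 4.
The best (smallest) of these is 4.

4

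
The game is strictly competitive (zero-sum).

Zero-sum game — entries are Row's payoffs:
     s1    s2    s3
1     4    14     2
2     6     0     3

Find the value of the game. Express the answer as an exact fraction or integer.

14/5

Column s1 is strictly dominated by s3 for Column (it gives Row more in every row).
The remaining 2×2 game on (1, 2) × (s2, s3) has no saddle point. Let Row play 1 with probability p; indifference gives 14p = 2p + 3(1−p), so p = 1/5.
Similarly Column's optimal q on s2 is 1/15, and the value is 14·(1/15) + (2)·(14/15) = 14/5.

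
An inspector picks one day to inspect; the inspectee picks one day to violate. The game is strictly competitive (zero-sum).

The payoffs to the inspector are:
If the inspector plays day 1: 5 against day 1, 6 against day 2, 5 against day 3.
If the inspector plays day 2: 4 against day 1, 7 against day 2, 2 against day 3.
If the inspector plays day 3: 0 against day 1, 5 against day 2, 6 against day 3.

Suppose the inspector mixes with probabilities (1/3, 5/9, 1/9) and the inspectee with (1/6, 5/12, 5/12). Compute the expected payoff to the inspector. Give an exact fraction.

515/108

Against (1/6, 5/12, 5/12), each row's expected payoff is day 1: 65/12; day 2: 53/12; day 3: 55/12.
Taking the (1/3, 5/9, 1/9)-weighted average: (1/3)·(65/12) + (5/9)·(53/12) + (1/9)·(55/12) = 515/108.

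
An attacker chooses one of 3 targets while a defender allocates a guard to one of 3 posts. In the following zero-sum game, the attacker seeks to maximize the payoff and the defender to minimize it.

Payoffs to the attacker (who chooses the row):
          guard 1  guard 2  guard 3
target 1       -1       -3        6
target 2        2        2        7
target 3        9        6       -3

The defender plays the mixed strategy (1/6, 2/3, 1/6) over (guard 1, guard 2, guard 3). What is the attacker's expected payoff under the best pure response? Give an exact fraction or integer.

5

target 1: (-1)·(1/6) + (-3)·(2/3) + (6)·(1/6) = -7/6.
target 2: (2)·(1/6) + (2)·(2/3) + (7)·(1/6) = 17/6.
target 3: (9)·(1/6) + (6)·(2/3) + (-3)·(1/6) = 5.
The best pure response is target 3 with expected payoff 5.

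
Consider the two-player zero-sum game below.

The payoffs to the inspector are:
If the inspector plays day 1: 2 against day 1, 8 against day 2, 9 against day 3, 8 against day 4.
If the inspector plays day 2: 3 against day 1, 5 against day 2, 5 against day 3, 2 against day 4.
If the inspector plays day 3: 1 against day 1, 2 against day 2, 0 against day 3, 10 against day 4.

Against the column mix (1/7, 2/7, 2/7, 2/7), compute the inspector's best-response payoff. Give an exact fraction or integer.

day 1: (2)·(1/7) + (8)·(2/7) + (9)·(2/7) + (8)·(2/7) = 52/7.
day 2: (3)·(1/7) + (5)·(2/7) + (5)·(2/7) + (2)·(2/7) = 27/7.
day 3: (1)·(1/7) + (2)·(2/7) + (0)·(2/7) + (10)·(2/7) = 25/7.
The best pure response is day 1 with expected payoff 52/7.

52/7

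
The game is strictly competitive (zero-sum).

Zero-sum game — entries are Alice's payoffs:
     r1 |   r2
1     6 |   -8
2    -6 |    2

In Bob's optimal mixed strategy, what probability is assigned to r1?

Row minima are -8 and -6, so Alice's maximin is -6; column maxima are 6 and 2, so Bob's minimax is 2. These differ, so the equilibrium is in mixed strategies.
Let Bob play r1 with probability q. Alice is indifferent when 6q − 8(1−q) = −6q + 2(1−q), giving q = 5/11.

5/11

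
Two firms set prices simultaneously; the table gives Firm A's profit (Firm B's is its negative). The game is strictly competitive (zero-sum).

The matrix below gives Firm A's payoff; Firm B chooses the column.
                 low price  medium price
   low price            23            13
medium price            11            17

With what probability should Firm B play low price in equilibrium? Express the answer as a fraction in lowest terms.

Row minima are 13 and 11, so Firm A's maximin is 13; column maxima are 23 and 17, so Firm B's minimax is 17. These differ, so the equilibrium is in mixed strategies.
Let Firm B play low price with probability q. Firm A is indifferent when 23q + 13(1−q) = 11q + 17(1−q), giving q = 1/4.

1/4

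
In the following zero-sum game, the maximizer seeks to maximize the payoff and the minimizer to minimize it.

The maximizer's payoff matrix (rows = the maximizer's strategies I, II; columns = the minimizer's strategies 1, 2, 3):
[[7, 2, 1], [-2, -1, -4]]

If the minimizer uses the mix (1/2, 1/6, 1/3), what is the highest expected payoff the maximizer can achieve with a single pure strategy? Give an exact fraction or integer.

25/6

I: (7)·(1/2) + (2)·(1/6) + (1)·(1/3) = 25/6.
II: (-2)·(1/2) + (-1)·(1/6) + (-4)·(1/3) = -5/2.
The best pure response is I with expected payoff 25/6.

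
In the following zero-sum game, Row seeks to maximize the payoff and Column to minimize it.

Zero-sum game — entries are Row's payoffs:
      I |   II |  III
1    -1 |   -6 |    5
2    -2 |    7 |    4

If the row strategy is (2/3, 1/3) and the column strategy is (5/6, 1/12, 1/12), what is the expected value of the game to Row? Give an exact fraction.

-31/36

Against (5/6, 1/12, 1/12), each row's expected payoff is 1: -11/12; 2: -3/4.
Taking the (2/3, 1/3)-weighted average: (2/3)·(-11/12) + (1/3)·(-3/4) = -31/36.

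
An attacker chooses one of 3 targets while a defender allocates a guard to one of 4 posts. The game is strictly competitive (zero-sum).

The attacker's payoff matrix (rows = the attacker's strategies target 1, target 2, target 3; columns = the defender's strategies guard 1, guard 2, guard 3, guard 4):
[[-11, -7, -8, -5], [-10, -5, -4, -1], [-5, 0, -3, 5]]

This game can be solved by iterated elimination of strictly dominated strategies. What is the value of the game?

Column guard 3 is strictly dominated by guard 1 for the defender (-11<-8, -10<-4, -5<-3); eliminate guard 3.
Row target 2 is strictly dominated by row target 3 (-5>-10, 0>-5, 5>-1); eliminate target 2.
Column guard 2 is strictly dominated by guard 1 for the defender (-11<-7, -5<0); eliminate guard 2.
Row target 1 is strictly dominated by row target 3 (-5>-11, 5>-5); eliminate target 1.
Column guard 4 is strictly dominated by guard 1 for the defender (-5<5); eliminate guard 4.
Only (target 3, guard 1) remains, with payoff -5.

-5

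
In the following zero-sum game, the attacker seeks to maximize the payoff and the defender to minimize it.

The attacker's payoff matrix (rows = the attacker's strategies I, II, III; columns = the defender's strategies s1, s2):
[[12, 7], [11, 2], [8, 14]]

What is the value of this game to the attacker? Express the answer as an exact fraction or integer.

112/11

Row II is strictly dominated by row I, so the attacker never plays it.
The remaining 2×2 game on (I, III) × (s1, s2) has no saddle point. Let the attacker play I with probability p; indifference gives 12p + 8(1−p) = 7p + 14(1−p), so p = 6/11.
Similarly the defender's optimal q on s1 is 7/11, and the value is 12·(7/11) + (7)·(4/11) = 112/11.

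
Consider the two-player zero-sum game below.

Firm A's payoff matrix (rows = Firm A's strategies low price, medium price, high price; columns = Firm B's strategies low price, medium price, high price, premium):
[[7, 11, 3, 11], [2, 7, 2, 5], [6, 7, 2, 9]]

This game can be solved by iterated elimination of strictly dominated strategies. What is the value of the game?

3

Column medium price is strictly dominated by low price for Firm B (7<11, 2<7, 6<7); eliminate medium price.
Column premium is strictly dominated by low price for Firm B (7<11, 2<5, 6<9); eliminate premium.
Row high price is strictly dominated by row low price (7>6, 3>2); eliminate high price.
Row medium price is strictly dominated by row low price (7>2, 3>2); eliminate medium price.
Column low price is strictly dominated by high price for Firm B (3<7); eliminate low price.
Only (low price, high price) remains, with payoff 3.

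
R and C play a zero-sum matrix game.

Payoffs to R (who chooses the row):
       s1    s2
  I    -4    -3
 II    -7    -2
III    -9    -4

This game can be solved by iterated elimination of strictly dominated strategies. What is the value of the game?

Row III is strictly dominated by row I (-4>-9, -3>-4); eliminate III.
Column s2 is strictly dominated by s1 for C (-4<-3, -7<-2); eliminate s2.
Row II is strictly dominated by row I (-4>-7); eliminate II.
Only (I, s1) remains, with payoff -4.

-4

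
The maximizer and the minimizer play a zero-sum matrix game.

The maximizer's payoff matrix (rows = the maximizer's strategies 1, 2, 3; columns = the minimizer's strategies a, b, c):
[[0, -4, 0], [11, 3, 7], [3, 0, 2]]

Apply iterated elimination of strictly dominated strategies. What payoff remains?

Row 3 is strictly dominated by row 2 (11>3, 3>0, 7>2); eliminate 3.
Column c is strictly dominated by b for the minimizer (-4<0, 3<7); eliminate c.
Row 1 is strictly dominated by row 2 (11>0, 3>-4); eliminate 1.
Column a is strictly dominated by b for the minimizer (3<11); eliminate a.
Only (2, b) remains, with payoff 3.

3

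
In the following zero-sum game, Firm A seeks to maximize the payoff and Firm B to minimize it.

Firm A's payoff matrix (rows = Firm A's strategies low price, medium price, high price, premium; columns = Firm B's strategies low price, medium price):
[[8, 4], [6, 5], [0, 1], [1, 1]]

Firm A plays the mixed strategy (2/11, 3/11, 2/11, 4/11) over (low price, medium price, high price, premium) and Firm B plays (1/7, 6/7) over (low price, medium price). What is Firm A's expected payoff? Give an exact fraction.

212/77

Against (1/7, 6/7), each row's expected payoff is low price: 32/7; medium price: 36/7; high price: 6/7; premium: 1.
Taking the (2/11, 3/11, 2/11, 4/11)-weighted average: (2/11)·(32/7) + (3/11)·(36/7) + (2/11)·(6/7) + (4/11)·(1) = 212/77.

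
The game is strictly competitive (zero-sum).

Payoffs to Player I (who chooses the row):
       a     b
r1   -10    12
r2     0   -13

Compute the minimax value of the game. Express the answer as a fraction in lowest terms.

Row minima are -10 and -13, so Player I's maximin is -10; column maxima are 0 and 12, so Player II's minimax is 0. These differ, so the equilibrium is in mixed strategies.
Let Player I play r1 with probability p. Player II is indifferent when −10p = 12p − 13(1−p), giving p = 13/35.
Let Player II play a with probability q. Player I is indifferent when −10q + 12(1−q) = −13(1−q), giving q = 5/7.
The value is -10·(5/7) + (12)·(2/7) = -26/7.

-26/7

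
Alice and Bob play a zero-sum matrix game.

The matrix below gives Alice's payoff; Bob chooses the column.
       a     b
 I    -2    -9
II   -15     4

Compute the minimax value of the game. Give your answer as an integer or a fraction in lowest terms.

Row minima are -9 and -15, so Alice's maximin is -9; column maxima are -2 and 4, so Bob's minimax is -2. These differ, so the equilibrium is in mixed strategies.
Let Alice play I with probability p. Bob is indifferent when −2p − 15(1−p) = −9p + 4(1−p), giving p = 19/26.
Let Bob play a with probability q. Alice is indifferent when −2q − 9(1−q) = −15q + 4(1−q), giving q = 1/2.
The value is -2·(1/2) + (-9)·(1/2) = -11/2.

-11/2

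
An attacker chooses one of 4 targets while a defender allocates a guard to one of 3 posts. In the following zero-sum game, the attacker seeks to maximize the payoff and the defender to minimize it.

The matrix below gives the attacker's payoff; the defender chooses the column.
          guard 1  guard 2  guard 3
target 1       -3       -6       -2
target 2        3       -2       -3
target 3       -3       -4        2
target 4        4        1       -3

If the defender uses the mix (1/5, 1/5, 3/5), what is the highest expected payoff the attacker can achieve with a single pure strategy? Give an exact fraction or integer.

-1/5

target 1: (-3)·(1/5) + (-6)·(1/5) + (-2)·(3/5) = -3.
target 2: (3)·(1/5) + (-2)·(1/5) + (-3)·(3/5) = -8/5.
target 3: (-3)·(1/5) + (-4)·(1/5) + (2)·(3/5) = -1/5.
target 4: (4)·(1/5) + (1)·(1/5) + (-3)·(3/5) = -4/5.
The best pure response is target 3 with expected payoff -1/5.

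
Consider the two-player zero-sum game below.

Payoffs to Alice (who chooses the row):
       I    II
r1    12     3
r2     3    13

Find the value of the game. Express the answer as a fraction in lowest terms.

147/19

Row minima are 3 and 3, so Alice's maximin is 3; column maxima are 12 and 13, so Bob's minimax is 12. These differ, so the equilibrium is in mixed strategies.
Let Alice play r1 with probability p. Bob is indifferent when 12p + 3(1−p) = 3p + 13(1−p), giving p = 10/19.
Let Bob play I with probability q. Alice is indifferent when 12q + 3(1−q) = 3q + 13(1−q), giving q = 10/19.
The value is 12·(10/19) + (3)·(9/19) = 147/19.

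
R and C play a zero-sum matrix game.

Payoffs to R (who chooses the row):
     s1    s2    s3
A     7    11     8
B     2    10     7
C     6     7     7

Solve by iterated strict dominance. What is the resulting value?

7

Row C is strictly dominated by row A (7>6, 11>7, 8>7); eliminate C.
Column s2 is strictly dominated by s1 for C (7<11, 2<10); eliminate s2.
Row B is strictly dominated by row A (7>2, 8>7); eliminate B.
Column s3 is strictly dominated by s1 for C (7<8); eliminate s3.
Only (A, s1) remains, with payoff 7.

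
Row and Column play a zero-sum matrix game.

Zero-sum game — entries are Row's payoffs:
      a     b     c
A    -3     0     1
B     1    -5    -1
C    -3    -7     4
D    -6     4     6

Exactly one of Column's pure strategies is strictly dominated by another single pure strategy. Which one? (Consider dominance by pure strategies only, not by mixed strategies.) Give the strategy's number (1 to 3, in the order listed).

Column prefers columns that give Row less. Compare c with b: 0 < 1, -5 < -1, -7 < 4, 4 < 6.
So b strictly dominates c for Column; c is strictly dominated.

3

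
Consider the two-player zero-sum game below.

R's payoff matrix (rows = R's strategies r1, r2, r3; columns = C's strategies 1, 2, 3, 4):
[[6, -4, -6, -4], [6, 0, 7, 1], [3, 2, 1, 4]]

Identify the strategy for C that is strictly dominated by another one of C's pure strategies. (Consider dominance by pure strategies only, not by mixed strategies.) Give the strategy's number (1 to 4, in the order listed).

C prefers columns that give R less. Compare 1 with 2: -4 < 6, 0 < 6, 2 < 3.
So 2 strictly dominates 1 for C; 1 is strictly dominated.

1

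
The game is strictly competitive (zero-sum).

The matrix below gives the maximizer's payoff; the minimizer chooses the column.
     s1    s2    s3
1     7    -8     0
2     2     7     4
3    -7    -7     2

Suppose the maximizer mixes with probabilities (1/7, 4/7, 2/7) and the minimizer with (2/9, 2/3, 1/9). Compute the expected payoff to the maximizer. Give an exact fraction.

58/63

Against (2/9, 2/3, 1/9), each row's expected payoff is 1: -34/9; 2: 50/9; 3: -6.
Taking the (1/7, 4/7, 2/7)-weighted average: (1/7)·(-34/9) + (4/7)·(50/9) + (2/7)·(-6) = 58/63.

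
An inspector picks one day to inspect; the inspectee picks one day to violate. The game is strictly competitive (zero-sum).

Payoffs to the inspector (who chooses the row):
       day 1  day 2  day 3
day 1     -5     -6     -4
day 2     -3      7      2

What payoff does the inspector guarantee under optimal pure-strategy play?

-3

Row minima: -6, -3 → the inspector's maximin is -3.
Column maxima: -3, 7, 2 → the inspectee's minimax is -3.
They coincide at (day 2, day 1), so the value is -3.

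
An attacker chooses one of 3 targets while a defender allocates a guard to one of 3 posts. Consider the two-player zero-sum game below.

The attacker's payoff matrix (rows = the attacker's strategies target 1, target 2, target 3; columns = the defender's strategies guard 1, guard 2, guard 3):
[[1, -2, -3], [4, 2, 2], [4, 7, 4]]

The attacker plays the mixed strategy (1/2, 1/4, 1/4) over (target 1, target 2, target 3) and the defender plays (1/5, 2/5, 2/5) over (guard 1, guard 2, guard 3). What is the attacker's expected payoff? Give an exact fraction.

1

Against (1/5, 2/5, 2/5), each row's expected payoff is target 1: -9/5; target 2: 12/5; target 3: 26/5.
Taking the (1/2, 1/4, 1/4)-weighted average: (1/2)·(-9/5) + (1/4)·(12/5) + (1/4)·(26/5) = 1.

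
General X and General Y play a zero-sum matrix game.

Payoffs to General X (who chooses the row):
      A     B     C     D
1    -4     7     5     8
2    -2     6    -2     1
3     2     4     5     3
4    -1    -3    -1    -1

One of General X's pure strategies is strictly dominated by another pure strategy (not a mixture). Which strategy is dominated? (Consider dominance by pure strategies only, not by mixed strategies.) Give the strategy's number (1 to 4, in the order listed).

Compare 4 with 3: 2 > -1, 4 > -3, 5 > -1, 3 > -1.
So 3 strictly dominates 4 for General X; 4 is strictly dominated.

4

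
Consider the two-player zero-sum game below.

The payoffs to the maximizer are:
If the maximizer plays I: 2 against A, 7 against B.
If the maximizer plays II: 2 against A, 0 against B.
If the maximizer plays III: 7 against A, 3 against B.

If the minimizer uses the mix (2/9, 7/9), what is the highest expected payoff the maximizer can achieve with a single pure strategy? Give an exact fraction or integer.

I: (2)·(2/9) + (7)·(7/9) = 53/9.
II: (2)·(2/9) + (0)·(7/9) = 4/9.
III: (7)·(2/9) + (3)·(7/9) = 35/9.
The best pure response is I with expected payoff 53/9.

53/9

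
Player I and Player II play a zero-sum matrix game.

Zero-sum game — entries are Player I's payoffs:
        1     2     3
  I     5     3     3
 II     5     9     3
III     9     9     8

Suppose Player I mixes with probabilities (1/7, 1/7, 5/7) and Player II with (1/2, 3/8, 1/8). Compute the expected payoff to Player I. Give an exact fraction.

437/56

Against (1/2, 3/8, 1/8), each row's expected payoff is I: 4; II: 25/4; III: 71/8.
Taking the (1/7, 1/7, 5/7)-weighted average: (1/7)·(4) + (1/7)·(25/4) + (5/7)·(71/8) = 437/56.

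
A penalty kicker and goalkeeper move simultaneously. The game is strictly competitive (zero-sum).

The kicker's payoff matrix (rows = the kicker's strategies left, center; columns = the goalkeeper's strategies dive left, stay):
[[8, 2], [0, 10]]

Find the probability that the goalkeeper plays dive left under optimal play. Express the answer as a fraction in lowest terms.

Row minima are 2 and 0, so the kicker's maximin is 2; column maxima are 8 and 10, so the goalkeeper's minimax is 8. These differ, so the equilibrium is in mixed strategies.
Let the goalkeeper play dive left with probability q. The kicker is indifferent when 8q + 2(1−q) = 10(1−q), giving q = 1/2.

1/2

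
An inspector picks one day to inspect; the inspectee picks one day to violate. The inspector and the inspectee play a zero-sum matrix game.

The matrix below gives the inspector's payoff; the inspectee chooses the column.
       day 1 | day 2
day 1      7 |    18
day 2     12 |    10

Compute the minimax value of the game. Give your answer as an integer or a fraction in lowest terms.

Row minima are 7 and 10, so the inspector's maximin is 10; column maxima are 12 and 18, so the inspectee's minimax is 12. These differ, so the equilibrium is in mixed strategies.
Let the inspector play day 1 with probability p. The inspectee is indifferent when 7p + 12(1−p) = 18p + 10(1−p), giving p = 2/13.
Let the inspectee play day 1 with probability q. The inspector is indifferent when 7q + 18(1−q) = 12q + 10(1−q), giving q = 8/13.
The value is 7·(8/13) + (18)·(5/13) = 146/13.

146/13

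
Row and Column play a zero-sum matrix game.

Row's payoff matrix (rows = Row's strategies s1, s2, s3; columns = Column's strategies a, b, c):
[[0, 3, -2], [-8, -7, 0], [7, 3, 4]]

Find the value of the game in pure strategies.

3

Row minima: -2, -8, 3 → Row's maximin is 3.
Column maxima: 7, 3, 4 → Column's minimax is 3.
They coincide at (s3, b), so the value is 3.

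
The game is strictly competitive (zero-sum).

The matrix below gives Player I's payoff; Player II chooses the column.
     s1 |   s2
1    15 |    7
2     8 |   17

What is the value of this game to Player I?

Row minima are 7 and 8, so Player I's maximin is 8; column maxima are 15 and 17, so Player II's minimax is 15. These differ, so the equilibrium is in mixed strategies.
Let Player I play 1 with probability p. Player II is indifferent when 15p + 8(1−p) = 7p + 17(1−p), giving p = 9/17.
Let Player II play s1 with probability q. Player I is indifferent when 15q + 7(1−q) = 8q + 17(1−q), giving q = 10/17.
The value is 15·(10/17) + (7)·(7/17) = 199/17.

199/17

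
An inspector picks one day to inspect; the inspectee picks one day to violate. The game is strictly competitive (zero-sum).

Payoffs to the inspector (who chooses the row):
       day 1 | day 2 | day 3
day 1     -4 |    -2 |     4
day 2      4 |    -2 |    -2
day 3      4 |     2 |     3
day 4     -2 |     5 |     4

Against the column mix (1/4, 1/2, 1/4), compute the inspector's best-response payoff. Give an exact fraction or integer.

day 1: (-4)·(1/4) + (-2)·(1/2) + (4)·(1/4) = -1.
day 2: (4)·(1/4) + (-2)·(1/2) + (-2)·(1/4) = -1/2.
day 3: (4)·(1/4) + (2)·(1/2) + (3)·(1/4) = 11/4.
day 4: (-2)·(1/4) + (5)·(1/2) + (4)·(1/4) = 3.
The best pure response is day 4 with expected payoff 3.

3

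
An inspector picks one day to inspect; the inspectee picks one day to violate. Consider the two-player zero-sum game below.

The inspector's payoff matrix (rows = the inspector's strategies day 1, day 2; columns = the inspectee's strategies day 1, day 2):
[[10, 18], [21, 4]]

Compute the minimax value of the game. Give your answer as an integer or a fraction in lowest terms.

338/25

Row minima are 10 and 4, so the inspector's maximin is 10; column maxima are 21 and 18, so the inspectee's minimax is 18. These differ, so the equilibrium is in mixed strategies.
Let the inspector play day 1 with probability p. The inspectee is indifferent when 10p + 21(1−p) = 18p + 4(1−p), giving p = 17/25.
Let the inspectee play day 1 with probability q. The inspector is indifferent when 10q + 18(1−q) = 21q + 4(1−q), giving q = 14/25.
The value is 10·(14/25) + (18)·(11/25) = 338/25.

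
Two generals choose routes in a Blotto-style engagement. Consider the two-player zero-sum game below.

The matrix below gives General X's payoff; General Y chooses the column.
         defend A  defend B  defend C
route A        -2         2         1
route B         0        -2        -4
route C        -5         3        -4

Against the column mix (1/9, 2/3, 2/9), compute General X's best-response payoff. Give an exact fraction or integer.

route A: (-2)·(1/9) + (2)·(2/3) + (1)·(2/9) = 4/3.
route B: (0)·(1/9) + (-2)·(2/3) + (-4)·(2/9) = -20/9.
route C: (-5)·(1/9) + (3)·(2/3) + (-4)·(2/9) = 5/9.
The best pure response is route A with expected payoff 4/3.

4/3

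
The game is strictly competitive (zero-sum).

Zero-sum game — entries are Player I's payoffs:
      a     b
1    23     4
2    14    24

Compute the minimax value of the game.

Row minima are 4 and 14, so Player I's maximin is 14; column maxima are 23 and 24, so Player II's minimax is 23. These differ, so the equilibrium is in mixed strategies.
Let Player I play 1 with probability p. Player II is indifferent when 23p + 14(1−p) = 4p + 24(1−p), giving p = 10/29.
Let Player II play a with probability q. Player I is indifferent when 23q + 4(1−q) = 14q + 24(1−q), giving q = 20/29.
The value is 23·(20/29) + (4)·(9/29) = 496/29.

496/29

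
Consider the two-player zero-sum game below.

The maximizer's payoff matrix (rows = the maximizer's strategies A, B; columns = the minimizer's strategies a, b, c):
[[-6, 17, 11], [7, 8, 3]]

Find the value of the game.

Column b is strictly dominated by c for the minimizer (it gives the maximizer more in every row).
The remaining 2×2 game on (A, B) × (a, c) has no saddle point. Let the maximizer play A with probability p; indifference gives −6p + 7(1−p) = 11p + 3(1−p), so p = 4/21.
Similarly the minimizer's optimal q on a is 8/21, and the value is -6·(8/21) + (11)·(13/21) = 95/21.

95/21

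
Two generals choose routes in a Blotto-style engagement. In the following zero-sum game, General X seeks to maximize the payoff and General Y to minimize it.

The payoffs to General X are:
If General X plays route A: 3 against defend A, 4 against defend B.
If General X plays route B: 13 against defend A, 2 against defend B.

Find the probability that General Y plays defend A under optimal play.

1/6

Row minima are 3 and 2, so General X's maximin is 3; column maxima are 13 and 4, so General Y's minimax is 4. These differ, so the equilibrium is in mixed strategies.
Let General Y play defend A with probability q. General X is indifferent when 3q + 4(1−q) = 13q + 2(1−q), giving q = 1/6.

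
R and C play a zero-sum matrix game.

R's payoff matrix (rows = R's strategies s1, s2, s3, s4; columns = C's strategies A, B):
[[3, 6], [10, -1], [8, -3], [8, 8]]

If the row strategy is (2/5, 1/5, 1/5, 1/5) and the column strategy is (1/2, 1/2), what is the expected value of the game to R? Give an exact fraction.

Against (1/2, 1/2), each row's expected payoff is s1: 9/2; s2: 9/2; s3: 5/2; s4: 8.
Taking the (2/5, 1/5, 1/5, 1/5)-weighted average: (2/5)·(9/2) + (1/5)·(9/2) + (1/5)·(5/2) + (1/5)·(8) = 24/5.

24/5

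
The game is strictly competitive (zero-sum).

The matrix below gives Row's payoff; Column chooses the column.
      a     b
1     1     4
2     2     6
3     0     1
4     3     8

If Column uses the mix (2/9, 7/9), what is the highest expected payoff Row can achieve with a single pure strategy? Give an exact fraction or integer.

62/9

1: (1)·(2/9) + (4)·(7/9) = 10/3.
2: (2)·(2/9) + (6)·(7/9) = 46/9.
3: (0)·(2/9) + (1)·(7/9) = 7/9.
4: (3)·(2/9) + (8)·(7/9) = 62/9.
The best pure response is 4 with expected payoff 62/9.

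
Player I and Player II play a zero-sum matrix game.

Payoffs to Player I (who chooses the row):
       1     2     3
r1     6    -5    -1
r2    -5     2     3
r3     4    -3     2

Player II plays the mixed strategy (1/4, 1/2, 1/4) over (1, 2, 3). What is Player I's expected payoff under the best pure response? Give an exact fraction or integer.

r1: (6)·(1/4) + (-5)·(1/2) + (-1)·(1/4) = -5/4.
r2: (-5)·(1/4) + (2)·(1/2) + (3)·(1/4) = 1/2.
r3: (4)·(1/4) + (-3)·(1/2) + (2)·(1/4) = 0.
The best pure response is r2 with expected payoff 1/2.

1/2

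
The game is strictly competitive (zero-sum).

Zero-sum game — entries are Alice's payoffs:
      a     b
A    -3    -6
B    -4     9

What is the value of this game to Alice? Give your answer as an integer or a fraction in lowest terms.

Row minima are -6 and -4, so Alice's maximin is -4; column maxima are -3 and 9, so Bob's minimax is -3. These differ, so the equilibrium is in mixed strategies.
Let Alice play A with probability p. Bob is indifferent when −3p − 4(1−p) = −6p + 9(1−p), giving p = 13/16.
Let Bob play a with probability q. Alice is indifferent when −3q − 6(1−q) = −4q + 9(1−q), giving q = 15/16.
The value is -3·(15/16) + (-6)·(1/16) = -51/16.

-51/16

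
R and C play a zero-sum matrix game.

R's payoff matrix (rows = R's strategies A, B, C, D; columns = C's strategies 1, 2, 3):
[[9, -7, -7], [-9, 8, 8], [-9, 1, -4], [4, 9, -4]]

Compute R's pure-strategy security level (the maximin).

The worst-case payoff for each row is A: -7, B: -9, C: -9, D: -4.
The best of these is -4.

-4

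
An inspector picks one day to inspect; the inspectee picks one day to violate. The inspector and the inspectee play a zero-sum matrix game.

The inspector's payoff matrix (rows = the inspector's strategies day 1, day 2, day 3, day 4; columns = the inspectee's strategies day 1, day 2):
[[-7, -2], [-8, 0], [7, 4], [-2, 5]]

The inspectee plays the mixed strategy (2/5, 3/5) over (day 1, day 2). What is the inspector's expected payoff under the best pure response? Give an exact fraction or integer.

day 1: (-7)·(2/5) + (-2)·(3/5) = -4.
day 2: (-8)·(2/5) + (0)·(3/5) = -16/5.
day 3: (7)·(2/5) + (4)·(3/5) = 26/5.
day 4: (-2)·(2/5) + (5)·(3/5) = 11/5.
The best pure response is day 3 with expected payoff 26/5.

26/5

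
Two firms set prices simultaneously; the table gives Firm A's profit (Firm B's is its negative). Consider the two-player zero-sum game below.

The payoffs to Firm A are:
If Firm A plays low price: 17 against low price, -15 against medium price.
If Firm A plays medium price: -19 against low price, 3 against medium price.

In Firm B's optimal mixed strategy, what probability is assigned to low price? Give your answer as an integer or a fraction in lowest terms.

Row minima are -15 and -19, so Firm A's maximin is -15; column maxima are 17 and 3, so Firm B's minimax is 3. These differ, so the equilibrium is in mixed strategies.
Let Firm B play low price with probability q. Firm A is indifferent when 17q − 15(1−q) = −19q + 3(1−q), giving q = 1/3.

1/3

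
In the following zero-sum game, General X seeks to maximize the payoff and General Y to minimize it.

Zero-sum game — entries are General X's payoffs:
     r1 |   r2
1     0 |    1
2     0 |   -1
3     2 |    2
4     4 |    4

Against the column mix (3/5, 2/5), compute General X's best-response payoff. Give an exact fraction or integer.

1: (0)·(3/5) + (1)·(2/5) = 2/5.
2: (0)·(3/5) + (-1)·(2/5) = -2/5.
3: (2)·(3/5) + (2)·(2/5) = 2.
4: (4)·(3/5) + (4)·(2/5) = 4.
The best pure response is 4 with expected payoff 4.

4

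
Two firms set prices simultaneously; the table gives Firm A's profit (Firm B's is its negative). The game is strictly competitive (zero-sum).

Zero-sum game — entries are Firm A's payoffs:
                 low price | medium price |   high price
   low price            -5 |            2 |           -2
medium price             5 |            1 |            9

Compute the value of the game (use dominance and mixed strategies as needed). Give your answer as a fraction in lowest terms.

15/11

Column high price is strictly dominated by low price for Firm B (it gives Firm A more in every row).
The remaining 2×2 game on (low price, medium price) × (low price, medium price) has no saddle point. Let Firm A play low price with probability p; indifference gives −5p + 5(1−p) = 2p + (1−p), so p = 4/11.
Similarly Firm B's optimal q on low price is 1/11, and the value is -5·(1/11) + (2)·(10/11) = 15/11.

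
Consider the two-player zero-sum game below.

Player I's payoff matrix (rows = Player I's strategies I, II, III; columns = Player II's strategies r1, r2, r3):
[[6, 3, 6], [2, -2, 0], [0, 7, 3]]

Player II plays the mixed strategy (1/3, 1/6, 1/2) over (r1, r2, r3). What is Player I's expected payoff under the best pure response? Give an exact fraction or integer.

I: (6)·(1/3) + (3)·(1/6) + (6)·(1/2) = 11/2.
II: (2)·(1/3) + (-2)·(1/6) + (0)·(1/2) = 1/3.
III: (0)·(1/3) + (7)·(1/6) + (3)·(1/2) = 8/3.
The best pure response is I with expected payoff 11/2.

11/2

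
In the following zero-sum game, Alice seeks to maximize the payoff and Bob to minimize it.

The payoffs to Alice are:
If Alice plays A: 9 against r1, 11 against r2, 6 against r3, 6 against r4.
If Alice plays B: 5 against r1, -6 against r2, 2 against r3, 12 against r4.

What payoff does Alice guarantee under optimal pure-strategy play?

6

Row minima: 6, -6 → Alice's maximin is 6.
Column maxima: 9, 11, 6, 12 → Bob's minimax is 6.
They coincide at (A, r3), so the value is 6.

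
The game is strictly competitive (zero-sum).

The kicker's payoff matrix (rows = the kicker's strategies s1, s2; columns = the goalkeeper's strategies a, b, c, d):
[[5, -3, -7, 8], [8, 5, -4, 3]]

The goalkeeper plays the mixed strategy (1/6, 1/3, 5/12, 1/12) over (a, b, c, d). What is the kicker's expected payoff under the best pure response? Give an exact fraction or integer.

s1: (5)·(1/6) + (-3)·(1/3) + (-7)·(5/12) + (8)·(1/12) = -29/12.
s2: (8)·(1/6) + (5)·(1/3) + (-4)·(5/12) + (3)·(1/12) = 19/12.
The best pure response is s2 with expected payoff 19/12.

19/12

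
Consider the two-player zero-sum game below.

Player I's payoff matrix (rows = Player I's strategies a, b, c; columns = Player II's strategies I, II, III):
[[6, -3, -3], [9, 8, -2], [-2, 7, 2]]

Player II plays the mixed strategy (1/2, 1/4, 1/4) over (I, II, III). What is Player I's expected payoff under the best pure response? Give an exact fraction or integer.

a: (6)·(1/2) + (-3)·(1/4) + (-3)·(1/4) = 3/2.
b: (9)·(1/2) + (8)·(1/4) + (-2)·(1/4) = 6.
c: (-2)·(1/2) + (7)·(1/4) + (2)·(1/4) = 5/4.
The best pure response is b with expected payoff 6.

6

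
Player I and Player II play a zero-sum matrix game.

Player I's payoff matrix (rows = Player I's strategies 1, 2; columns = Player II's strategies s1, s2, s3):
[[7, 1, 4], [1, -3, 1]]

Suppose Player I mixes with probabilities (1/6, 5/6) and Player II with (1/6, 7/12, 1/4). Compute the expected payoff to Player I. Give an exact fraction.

Against (1/6, 7/12, 1/4), each row's expected payoff is 1: 11/4; 2: -4/3.
Taking the (1/6, 5/6)-weighted average: (1/6)·(11/4) + (5/6)·(-4/3) = -47/72.

-47/72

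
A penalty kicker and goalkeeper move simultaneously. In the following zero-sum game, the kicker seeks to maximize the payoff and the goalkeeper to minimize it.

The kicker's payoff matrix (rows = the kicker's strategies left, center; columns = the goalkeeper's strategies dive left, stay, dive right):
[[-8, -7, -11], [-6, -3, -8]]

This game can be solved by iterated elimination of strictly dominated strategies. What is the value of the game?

Row left is strictly dominated by row center (-6>-8, -3>-7, -8>-11); eliminate left.
Column stay is strictly dominated by dive left for the goalkeeper (-6<-3); eliminate stay.
Column dive left is strictly dominated by dive right for the goalkeeper (-8<-6); eliminate dive left.
Only (center, dive right) remains, with payoff -8.

-8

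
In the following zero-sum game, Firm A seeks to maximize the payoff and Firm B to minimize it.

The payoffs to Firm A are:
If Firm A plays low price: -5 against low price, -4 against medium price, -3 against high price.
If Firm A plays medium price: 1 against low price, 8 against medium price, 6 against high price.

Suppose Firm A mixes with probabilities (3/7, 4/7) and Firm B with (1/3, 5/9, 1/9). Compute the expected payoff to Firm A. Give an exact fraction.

Against (1/3, 5/9, 1/9), each row's expected payoff is low price: -38/9; medium price: 49/9.
Taking the (3/7, 4/7)-weighted average: (3/7)·(-38/9) + (4/7)·(49/9) = 82/63.

82/63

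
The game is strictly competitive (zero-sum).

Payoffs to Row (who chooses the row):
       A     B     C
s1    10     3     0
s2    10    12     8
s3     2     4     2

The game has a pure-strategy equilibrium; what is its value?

Row minima: 0, 8, 2 → Row's maximin is 8.
Column maxima: 10, 12, 8 → Column's minimax is 8.
They coincide at (s2, C), so the value is 8.

8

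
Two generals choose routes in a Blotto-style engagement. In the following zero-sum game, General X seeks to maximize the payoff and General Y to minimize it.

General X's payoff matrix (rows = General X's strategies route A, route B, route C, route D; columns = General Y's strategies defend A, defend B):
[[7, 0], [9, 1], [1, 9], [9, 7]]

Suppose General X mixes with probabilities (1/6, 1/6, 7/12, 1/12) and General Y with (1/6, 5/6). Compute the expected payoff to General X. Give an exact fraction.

17/3

Against (1/6, 5/6), each row's expected payoff is route A: 7/6; route B: 7/3; route C: 23/3; route D: 22/3.
Taking the (1/6, 1/6, 7/12, 1/12)-weighted average: (1/6)·(7/6) + (1/6)·(7/3) + (7/12)·(23/3) + (1/12)·(22/3) = 17/3.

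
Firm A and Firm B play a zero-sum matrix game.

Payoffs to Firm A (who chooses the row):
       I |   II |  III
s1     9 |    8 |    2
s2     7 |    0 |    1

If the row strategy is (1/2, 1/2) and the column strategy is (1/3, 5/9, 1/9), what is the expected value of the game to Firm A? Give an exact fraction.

Against (1/3, 5/9, 1/9), each row's expected payoff is s1: 23/3; s2: 22/9.
Taking the (1/2, 1/2)-weighted average: (1/2)·(23/3) + (1/2)·(22/9) = 91/18.

91/18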